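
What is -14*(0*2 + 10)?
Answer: -140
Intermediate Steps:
-14*(0*2 + 10) = -14*(0 + 10) = -14*10 = -140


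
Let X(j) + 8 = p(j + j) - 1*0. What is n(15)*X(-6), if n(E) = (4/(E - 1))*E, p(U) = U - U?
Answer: -240/7 ≈ -34.286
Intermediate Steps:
p(U) = 0
X(j) = -8 (X(j) = -8 + (0 - 1*0) = -8 + (0 + 0) = -8 + 0 = -8)
n(E) = 4*E/(-1 + E) (n(E) = (4/(-1 + E))*E = 4*E/(-1 + E))
n(15)*X(-6) = (4*15/(-1 + 15))*(-8) = (4*15/14)*(-8) = (4*15*(1/14))*(-8) = (30/7)*(-8) = -240/7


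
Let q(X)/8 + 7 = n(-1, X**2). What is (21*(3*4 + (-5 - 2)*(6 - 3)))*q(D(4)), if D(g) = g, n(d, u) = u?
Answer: -13608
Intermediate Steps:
q(X) = -56 + 8*X**2
(21*(3*4 + (-5 - 2)*(6 - 3)))*q(D(4)) = (21*(3*4 + (-5 - 2)*(6 - 3)))*(-56 + 8*4**2) = (21*(12 - 7*3))*(-56 + 8*16) = (21*(12 - 21))*(-56 + 128) = (21*(-9))*72 = -189*72 = -13608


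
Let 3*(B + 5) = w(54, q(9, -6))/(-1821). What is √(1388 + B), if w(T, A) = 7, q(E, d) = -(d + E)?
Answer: √4586080454/1821 ≈ 37.189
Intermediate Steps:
q(E, d) = -E - d (q(E, d) = -(E + d) = -E - d)
B = -27322/5463 (B = -5 + (7/(-1821))/3 = -5 + (7*(-1/1821))/3 = -5 + (⅓)*(-7/1821) = -5 - 7/5463 = -27322/5463 ≈ -5.0013)
√(1388 + B) = √(1388 - 27322/5463) = √(7555322/5463) = √4586080454/1821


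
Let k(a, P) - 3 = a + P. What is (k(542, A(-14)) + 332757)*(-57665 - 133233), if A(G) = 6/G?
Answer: -445386223678/7 ≈ -6.3627e+10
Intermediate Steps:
k(a, P) = 3 + P + a (k(a, P) = 3 + (a + P) = 3 + (P + a) = 3 + P + a)
(k(542, A(-14)) + 332757)*(-57665 - 133233) = ((3 + 6/(-14) + 542) + 332757)*(-57665 - 133233) = ((3 + 6*(-1/14) + 542) + 332757)*(-190898) = ((3 - 3/7 + 542) + 332757)*(-190898) = (3812/7 + 332757)*(-190898) = (2333111/7)*(-190898) = -445386223678/7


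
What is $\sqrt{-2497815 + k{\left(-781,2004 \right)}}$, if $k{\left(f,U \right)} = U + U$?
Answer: $i \sqrt{2493807} \approx 1579.2 i$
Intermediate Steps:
$k{\left(f,U \right)} = 2 U$
$\sqrt{-2497815 + k{\left(-781,2004 \right)}} = \sqrt{-2497815 + 2 \cdot 2004} = \sqrt{-2497815 + 4008} = \sqrt{-2493807} = i \sqrt{2493807}$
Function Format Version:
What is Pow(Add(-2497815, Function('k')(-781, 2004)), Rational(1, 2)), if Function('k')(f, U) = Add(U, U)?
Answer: Mul(I, Pow(2493807, Rational(1, 2))) ≈ Mul(1579.2, I)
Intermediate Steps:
Function('k')(f, U) = Mul(2, U)
Pow(Add(-2497815, Function('k')(-781, 2004)), Rational(1, 2)) = Pow(Add(-2497815, Mul(2, 2004)), Rational(1, 2)) = Pow(Add(-2497815, 4008), Rational(1, 2)) = Pow(-2493807, Rational(1, 2)) = Mul(I, Pow(2493807, Rational(1, 2)))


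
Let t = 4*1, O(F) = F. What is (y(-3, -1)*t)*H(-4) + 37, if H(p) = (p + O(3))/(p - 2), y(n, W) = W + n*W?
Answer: 115/3 ≈ 38.333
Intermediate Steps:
y(n, W) = W + W*n
t = 4
H(p) = (3 + p)/(-2 + p) (H(p) = (p + 3)/(p - 2) = (3 + p)/(-2 + p))
(y(-3, -1)*t)*H(-4) + 37 = (-(1 - 3)*4)*((3 - 4)/(-2 - 4)) + 37 = (-1*(-2)*4)*(-1/(-6)) + 37 = (2*4)*(-1/6*(-1)) + 37 = 8*(1/6) + 37 = 4/3 + 37 = 115/3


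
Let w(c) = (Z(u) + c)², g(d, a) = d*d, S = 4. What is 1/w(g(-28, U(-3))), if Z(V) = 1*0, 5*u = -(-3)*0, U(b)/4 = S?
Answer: 1/614656 ≈ 1.6269e-6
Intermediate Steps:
U(b) = 16 (U(b) = 4*4 = 16)
g(d, a) = d²
u = 0 (u = (-(-3)*0)/5 = (-3*0)/5 = (⅕)*0 = 0)
Z(V) = 0
w(c) = c² (w(c) = (0 + c)² = c²)
1/w(g(-28, U(-3))) = 1/(((-28)²)²) = 1/(784²) = 1/614656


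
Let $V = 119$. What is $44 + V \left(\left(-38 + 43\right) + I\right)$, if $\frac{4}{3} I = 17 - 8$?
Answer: $\frac{5769}{4} \approx 1442.3$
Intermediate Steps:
$I = \frac{27}{4}$ ($I = \frac{3 \left(17 - 8\right)}{4} = \frac{3}{4} \cdot 9 = \frac{27}{4} \approx 6.75$)
$44 + V \left(\left(-38 + 43\right) + I\right) = 44 + 119 \left(\left(-38 + 43\right) + \frac{27}{4}\right) = 44 + 119 \left(5 + \frac{27}{4}\right) = 44 + 119 \cdot \frac{47}{4} = 44 + \frac{5593}{4} = \frac{5769}{4}$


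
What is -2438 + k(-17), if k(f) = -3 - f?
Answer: -2424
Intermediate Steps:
-2438 + k(-17) = -2438 + (-3 - 1*(-17)) = -2438 + (-3 + 17) = -2438 + 14 = -2424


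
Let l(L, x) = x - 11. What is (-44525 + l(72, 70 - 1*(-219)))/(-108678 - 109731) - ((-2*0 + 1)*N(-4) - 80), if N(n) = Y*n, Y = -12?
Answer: 2344445/72803 ≈ 32.203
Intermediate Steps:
N(n) = -12*n
l(L, x) = -11 + x
(-44525 + l(72, 70 - 1*(-219)))/(-108678 - 109731) - ((-2*0 + 1)*N(-4) - 80) = (-44525 + (-11 + (70 - 1*(-219))))/(-108678 - 109731) - ((-2*0 + 1)*(-12*(-4)) - 80) = (-44525 + (-11 + (70 + 219)))/(-218409) - ((0 + 1)*48 - 80) = (-44525 + (-11 + 289))*(-1/218409) - (1*48 - 80) = (-44525 + 278)*(-1/218409) - (48 - 80) = -44247*(-1/218409) - 1*(-32) = 14749/72803 + 32 = 2344445/72803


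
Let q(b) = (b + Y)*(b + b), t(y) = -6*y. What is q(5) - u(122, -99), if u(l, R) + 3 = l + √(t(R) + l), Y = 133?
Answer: 1261 - 2*√179 ≈ 1234.2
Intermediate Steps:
u(l, R) = -3 + l + √(l - 6*R) (u(l, R) = -3 + (l + √(-6*R + l)) = -3 + (l + √(l - 6*R)) = -3 + l + √(l - 6*R))
q(b) = 2*b*(133 + b) (q(b) = (b + 133)*(b + b) = (133 + b)*(2*b) = 2*b*(133 + b))
q(5) - u(122, -99) = 2*5*(133 + 5) - (-3 + 122 + √(122 - 6*(-99))) = 2*5*138 - (-3 + 122 + √(122 + 594)) = 1380 - (-3 + 122 + √716) = 1380 - (-3 + 122 + 2*√179) = 1380 - (119 + 2*√179) = 1380 + (-119 - 2*√179) = 1261 - 2*√179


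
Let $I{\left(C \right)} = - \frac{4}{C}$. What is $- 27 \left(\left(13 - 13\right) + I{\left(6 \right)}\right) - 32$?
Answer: $-14$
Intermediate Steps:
$- 27 \left(\left(13 - 13\right) + I{\left(6 \right)}\right) - 32 = - 27 \left(\left(13 - 13\right) - \frac{4}{6}\right) - 32 = - 27 \left(0 - \frac{2}{3}\right) - 32 = \left(-27\right) \left(- \frac{2}{3}\right) - 32 = 18 - 32 = -14$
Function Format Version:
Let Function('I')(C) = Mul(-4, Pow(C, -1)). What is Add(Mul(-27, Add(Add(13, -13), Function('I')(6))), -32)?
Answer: -14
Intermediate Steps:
Add(Mul(-27, Add(Add(13, -13), Function('I')(6))), -32) = Add(Mul(-27, Add(Add(13, -13), Mul(-4, Pow(6, -1)))), -32) = Add(Mul(-27, Add(0, Mul(-4, Rational(1, 6)))), -32) = Add(Mul(-27, Add(0, Rational(-2, 3))), -32) = Add(Mul(-27, Rational(-2, 3)), -32) = Add(18, -32) = -14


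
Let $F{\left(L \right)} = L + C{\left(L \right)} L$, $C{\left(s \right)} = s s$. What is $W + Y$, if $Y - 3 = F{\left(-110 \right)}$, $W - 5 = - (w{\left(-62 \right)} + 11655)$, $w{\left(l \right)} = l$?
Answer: $-1342695$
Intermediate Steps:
$C{\left(s \right)} = s^{2}$
$W = -11588$ ($W = 5 - \left(-62 + 11655\right) = 5 - 11593 = -11588$)
$F{\left(L \right)} = L + L^{3}$ ($F{\left(L \right)} = L + L^{2} L = L + L^{3}$)
$Y = -1331107$ ($Y = 3 + \left(-110 + \left(-110\right)^{3}\right) = 3 - 1331110 = -1331107$)
$W + Y = -11588 - 1331107 = -1342695$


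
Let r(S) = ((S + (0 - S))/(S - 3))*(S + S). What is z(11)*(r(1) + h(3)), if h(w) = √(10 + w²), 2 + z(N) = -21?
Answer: -23*√19 ≈ -100.25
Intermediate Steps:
z(N) = -23 (z(N) = -2 - 21 = -23)
r(S) = 0 (r(S) = ((S - S)/(-3 + S))*(2*S) = (0/(-3 + S))*(2*S) = 0*(2*S) = 0)
z(11)*(r(1) + h(3)) = -23*(0 + √(10 + 3²)) = -23*(0 + √(10 + 9)) = -23*(0 + √19) = -23*√19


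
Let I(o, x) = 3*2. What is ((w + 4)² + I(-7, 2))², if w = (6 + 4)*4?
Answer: 3771364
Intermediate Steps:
I(o, x) = 6
w = 40 (w = 10*4 = 40)
((w + 4)² + I(-7, 2))² = ((40 + 4)² + 6)² = (44² + 6)² = (1936 + 6)² = 1942² = 3771364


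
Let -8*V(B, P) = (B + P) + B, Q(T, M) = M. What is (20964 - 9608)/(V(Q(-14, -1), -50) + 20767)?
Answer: 22712/41547 ≈ 0.54666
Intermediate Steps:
V(B, P) = -B/4 - P/8 (V(B, P) = -((B + P) + B)/8 = -(P + 2*B)/8 = -B/4 - P/8)
(20964 - 9608)/(V(Q(-14, -1), -50) + 20767) = (20964 - 9608)/((-¼*(-1) - ⅛*(-50)) + 20767) = 11356/((¼ + 25/4) + 20767) = 11356/(13/2 + 20767) = 11356/(41547/2) = 11356*(2/41547) = 22712/41547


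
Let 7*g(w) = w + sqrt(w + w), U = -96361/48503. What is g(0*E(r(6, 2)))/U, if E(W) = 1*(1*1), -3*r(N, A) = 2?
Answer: 0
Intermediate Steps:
r(N, A) = -2/3 (r(N, A) = -1/3*2 = -2/3)
E(W) = 1 (E(W) = 1*1 = 1)
U = -96361/48503 (U = -96361*1/48503 = -96361/48503 ≈ -1.9867)
g(w) = w/7 + sqrt(2)*sqrt(w)/7 (g(w) = (w + sqrt(w + w))/7 = (w + sqrt(2*w))/7 = (w + sqrt(2)*sqrt(w))/7 = w/7 + sqrt(2)*sqrt(w)/7)
g(0*E(r(6, 2)))/U = ((0*1)/7 + sqrt(2)*sqrt(0*1)/7)/(-96361/48503) = ((1/7)*0 + sqrt(2)*sqrt(0)/7)*(-48503/96361) = (0 + (1/7)*sqrt(2)*0)*(-48503/96361) = (0 + 0)*(-48503/96361) = 0*(-48503/96361) = 0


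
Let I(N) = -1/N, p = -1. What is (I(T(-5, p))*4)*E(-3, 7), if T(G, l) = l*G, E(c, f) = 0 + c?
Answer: 12/5 ≈ 2.4000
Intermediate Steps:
E(c, f) = c
T(G, l) = G*l
(I(T(-5, p))*4)*E(-3, 7) = (-1/((-5*(-1)))*4)*(-3) = (-1/5*4)*(-3) = (-1*⅕*4)*(-3) = -⅕*4*(-3) = -⅘*(-3) = 12/5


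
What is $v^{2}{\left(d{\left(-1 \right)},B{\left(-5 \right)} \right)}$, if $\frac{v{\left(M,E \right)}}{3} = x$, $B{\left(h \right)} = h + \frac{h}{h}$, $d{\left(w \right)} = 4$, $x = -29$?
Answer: $7569$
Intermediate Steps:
$B{\left(h \right)} = 1 + h$ ($B{\left(h \right)} = h + 1 = 1 + h$)
$v{\left(M,E \right)} = -87$ ($v{\left(M,E \right)} = 3 \left(-29\right) = -87$)
$v^{2}{\left(d{\left(-1 \right)},B{\left(-5 \right)} \right)} = \left(-87\right)^{2} = 7569$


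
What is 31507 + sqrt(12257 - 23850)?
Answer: 31507 + I*sqrt(11593) ≈ 31507.0 + 107.67*I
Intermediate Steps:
31507 + sqrt(12257 - 23850) = 31507 + sqrt(-11593) = 31507 + I*sqrt(11593)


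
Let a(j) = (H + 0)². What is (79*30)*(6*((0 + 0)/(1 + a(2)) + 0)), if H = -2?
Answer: 0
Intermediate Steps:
a(j) = 4 (a(j) = (-2 + 0)² = (-2)² = 4)
(79*30)*(6*((0 + 0)/(1 + a(2)) + 0)) = (79*30)*(6*((0 + 0)/(1 + 4) + 0)) = 2370*(6*(0/5 + 0)) = 2370*(6*(0*(⅕) + 0)) = 2370*(6*(0 + 0)) = 2370*(6*0) = 2370*0 = 0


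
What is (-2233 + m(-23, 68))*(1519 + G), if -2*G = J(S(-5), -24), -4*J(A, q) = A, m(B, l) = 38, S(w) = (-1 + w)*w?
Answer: -13369745/4 ≈ -3.3424e+6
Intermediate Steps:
S(w) = w*(-1 + w)
J(A, q) = -A/4
G = 15/4 (G = -(-1)*(-5*(-1 - 5))/8 = -(-1)*(-5*(-6))/8 = -(-1)*30/8 = -½*(-15/2) = 15/4 ≈ 3.7500)
(-2233 + m(-23, 68))*(1519 + G) = (-2233 + 38)*(1519 + 15/4) = -2195*6091/4 = -13369745/4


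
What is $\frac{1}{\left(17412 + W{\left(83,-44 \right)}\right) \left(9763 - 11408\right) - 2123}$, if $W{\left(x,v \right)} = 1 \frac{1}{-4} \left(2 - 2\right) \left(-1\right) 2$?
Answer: $- \frac{1}{28644863} \approx -3.491 \cdot 10^{-8}$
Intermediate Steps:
$W{\left(x,v \right)} = 0$ ($W{\left(x,v \right)} = 1 \left(- \frac{1}{4}\right) 0 \left(-1\right) 2 = \left(- \frac{1}{4}\right) 0 \cdot 2 = 0 \cdot 2 = 0$)
$\frac{1}{\left(17412 + W{\left(83,-44 \right)}\right) \left(9763 - 11408\right) - 2123} = \frac{1}{\left(17412 + 0\right) \left(9763 - 11408\right) - 2123} = \frac{1}{17412 \left(-1645\right) - 2123} = \frac{1}{-28642740 - 2123} = \frac{1}{-28644863} = - \frac{1}{28644863}$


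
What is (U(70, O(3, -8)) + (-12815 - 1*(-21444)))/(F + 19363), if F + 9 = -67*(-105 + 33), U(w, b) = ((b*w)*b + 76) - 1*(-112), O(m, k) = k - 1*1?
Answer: 1317/2198 ≈ 0.59918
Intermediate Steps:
O(m, k) = -1 + k (O(m, k) = k - 1 = -1 + k)
U(w, b) = 188 + w*b² (U(w, b) = (w*b² + 76) + 112 = (76 + w*b²) + 112 = 188 + w*b²)
F = 4815 (F = -9 - 67*(-105 + 33) = -9 - 67*(-72) = -9 + 4824 = 4815)
(U(70, O(3, -8)) + (-12815 - 1*(-21444)))/(F + 19363) = ((188 + 70*(-1 - 8)²) + (-12815 - 1*(-21444)))/(4815 + 19363) = ((188 + 70*(-9)²) + (-12815 + 21444))/24178 = ((188 + 70*81) + 8629)*(1/24178) = ((188 + 5670) + 8629)*(1/24178) = (5858 + 8629)*(1/24178) = 14487*(1/24178) = 1317/2198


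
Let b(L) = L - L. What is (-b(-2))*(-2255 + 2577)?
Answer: 0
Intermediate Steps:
b(L) = 0
(-b(-2))*(-2255 + 2577) = (-1*0)*(-2255 + 2577) = 0*322 = 0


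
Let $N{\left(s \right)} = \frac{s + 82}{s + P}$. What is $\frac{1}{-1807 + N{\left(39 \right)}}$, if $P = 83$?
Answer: $- \frac{122}{220333} \approx -0.00055371$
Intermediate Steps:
$N{\left(s \right)} = \frac{82 + s}{83 + s}$ ($N{\left(s \right)} = \frac{s + 82}{s + 83} = \frac{82 + s}{83 + s}$)
$\frac{1}{-1807 + N{\left(39 \right)}} = \frac{1}{-1807 + \frac{82 + 39}{83 + 39}} = \frac{1}{-1807 + \frac{1}{122} \cdot 121} = \frac{1}{-1807 + \frac{121}{122}} = \frac{1}{- \frac{220333}{122}} = - \frac{122}{220333}$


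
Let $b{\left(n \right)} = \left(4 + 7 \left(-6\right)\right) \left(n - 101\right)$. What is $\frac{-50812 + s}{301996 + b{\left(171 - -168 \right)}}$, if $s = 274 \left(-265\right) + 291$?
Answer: $- \frac{123131}{292952} \approx -0.42031$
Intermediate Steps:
$s = -72319$ ($s = -72610 + 291 = -72319$)
$b{\left(n \right)} = 3838 - 38 n$ ($b{\left(n \right)} = \left(4 - 42\right) \left(-101 + n\right) = - 38 \left(-101 + n\right) = 3838 - 38 n$)
$\frac{-50812 + s}{301996 + b{\left(171 - -168 \right)}} = \frac{-50812 - 72319}{301996 + \left(3838 - 38 \left(171 - -168\right)\right)} = - \frac{123131}{301996 + \left(3838 - 38 \left(171 + 168\right)\right)} = - \frac{123131}{301996 + \left(3838 - 12882\right)} = - \frac{123131}{301996 - 9044} = - \frac{123131}{292952}$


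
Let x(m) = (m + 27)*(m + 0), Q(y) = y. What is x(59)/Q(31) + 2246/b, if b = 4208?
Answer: 10710509/65224 ≈ 164.21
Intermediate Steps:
x(m) = m*(27 + m) (x(m) = (27 + m)*m = m*(27 + m))
x(59)/Q(31) + 2246/b = (59*(27 + 59))/31 + 2246/4208 = (59*86)*(1/31) + 2246*(1/4208) = 5074*(1/31) + 1123/2104 = 5074/31 + 1123/2104 = 10710509/65224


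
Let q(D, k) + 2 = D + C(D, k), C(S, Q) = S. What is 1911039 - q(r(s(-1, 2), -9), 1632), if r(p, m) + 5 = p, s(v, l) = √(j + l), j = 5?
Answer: 1911051 - 2*√7 ≈ 1.9110e+6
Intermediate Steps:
s(v, l) = √(5 + l)
r(p, m) = -5 + p
q(D, k) = -2 + 2*D (q(D, k) = -2 + (D + D) = -2 + 2*D)
1911039 - q(r(s(-1, 2), -9), 1632) = 1911039 - (-2 + 2*(-5 + √(5 + 2))) = 1911039 - (-2 + 2*(-5 + √7)) = 1911039 - (-2 + (-10 + 2*√7)) = 1911039 - (-12 + 2*√7) = 1911039 + (12 - 2*√7) = 1911051 - 2*√7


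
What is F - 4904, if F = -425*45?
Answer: -24029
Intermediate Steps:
F = -19125
F - 4904 = -19125 - 4904 = -24029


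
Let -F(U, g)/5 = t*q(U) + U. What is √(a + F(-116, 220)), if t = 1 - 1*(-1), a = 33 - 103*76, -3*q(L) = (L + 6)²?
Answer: √298065/3 ≈ 181.98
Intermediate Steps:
q(L) = -(6 + L)²/3 (q(L) = -(L + 6)²/3 = -(6 + L)²/3)
a = -7795 (a = 33 - 7828 = -7795)
t = 2 (t = 1 + 1 = 2)
F(U, g) = -5*U + 10*(6 + U)²/3 (F(U, g) = -5*(2*(-(6 + U)²/3) + U) = -5*(-2*(6 + U)²/3 + U) = -5*(U - 2*(6 + U)²/3) = -5*U + 10*(6 + U)²/3)
√(a + F(-116, 220)) = √(-7795 + (-5*(-116) + 10*(6 - 116)²/3)) = √(-7795 + (580 + (10/3)*(-110)²)) = √(-7795 + (580 + (10/3)*12100)) = √(-7795 + (580 + 121000/3)) = √(-7795 + 122740/3) = √(99355/3) = √298065/3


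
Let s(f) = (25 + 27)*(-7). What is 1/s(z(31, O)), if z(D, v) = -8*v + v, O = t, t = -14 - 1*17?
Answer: -1/364 ≈ -0.0027473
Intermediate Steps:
t = -31 (t = -14 - 17 = -31)
O = -31
z(D, v) = -7*v
s(f) = -364 (s(f) = 52*(-7) = -364)
1/s(z(31, O)) = 1/(-364) = -1/364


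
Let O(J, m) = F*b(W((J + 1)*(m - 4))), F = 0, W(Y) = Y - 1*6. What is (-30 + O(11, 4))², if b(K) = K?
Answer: 900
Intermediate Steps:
W(Y) = -6 + Y (W(Y) = Y - 6 = -6 + Y)
O(J, m) = 0 (O(J, m) = 0*(-6 + (J + 1)*(m - 4)) = 0*(-6 + (1 + J)*(-4 + m)) = 0)
(-30 + O(11, 4))² = (-30 + 0)² = (-30)² = 900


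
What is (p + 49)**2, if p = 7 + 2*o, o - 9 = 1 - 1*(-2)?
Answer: 6400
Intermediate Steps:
o = 12 (o = 9 + (1 - 1*(-2)) = 9 + (1 + 2) = 9 + 3 = 12)
p = 31 (p = 7 + 2*12 = 7 + 24 = 31)
(p + 49)**2 = (31 + 49)**2 = 80**2 = 6400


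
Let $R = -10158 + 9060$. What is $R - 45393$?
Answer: $-46491$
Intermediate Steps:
$R = -1098$
$R - 45393 = -1098 - 45393 = -46491$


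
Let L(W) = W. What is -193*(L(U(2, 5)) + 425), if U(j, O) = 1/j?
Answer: -164243/2 ≈ -82122.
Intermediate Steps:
-193*(L(U(2, 5)) + 425) = -193*(1/2 + 425) = -193*851/2 = -164243/2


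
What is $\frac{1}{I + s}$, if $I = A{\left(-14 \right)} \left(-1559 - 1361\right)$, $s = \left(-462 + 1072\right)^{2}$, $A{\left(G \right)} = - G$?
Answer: $\frac{1}{331220} \approx 3.0191 \cdot 10^{-6}$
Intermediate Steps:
$s = 372100$ ($s = 610^{2} = 372100$)
$I = -40880$ ($I = \left(-1\right) \left(-14\right) \left(-1559 - 1361\right) = 14 \left(-2920\right) = -40880$)
$\frac{1}{I + s} = \frac{1}{-40880 + 372100} = \frac{1}{331220}$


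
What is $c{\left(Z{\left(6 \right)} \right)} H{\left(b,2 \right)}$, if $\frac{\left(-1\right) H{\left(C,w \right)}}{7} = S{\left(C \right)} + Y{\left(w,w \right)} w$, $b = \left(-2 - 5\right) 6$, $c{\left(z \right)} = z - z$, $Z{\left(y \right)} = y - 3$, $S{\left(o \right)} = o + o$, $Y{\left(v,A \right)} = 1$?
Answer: $0$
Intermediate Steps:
$S{\left(o \right)} = 2 o$
$Z{\left(y \right)} = -3 + y$ ($Z{\left(y \right)} = y - 3 = -3 + y$)
$c{\left(z \right)} = 0$
$b = -42$ ($b = \left(-7\right) 6 = -42$)
$H{\left(C,w \right)} = - 14 C - 7 w$ ($H{\left(C,w \right)} = - 7 \left(2 C + 1 w\right) = - 7 \left(2 C + w\right) = - 7 \left(w + 2 C\right) = - 14 C - 7 w$)
$c{\left(Z{\left(6 \right)} \right)} H{\left(b,2 \right)} = 0 \left(\left(-14\right) \left(-42\right) - 14\right) = 0 \left(588 - 14\right) = 0 \cdot 574 = 0$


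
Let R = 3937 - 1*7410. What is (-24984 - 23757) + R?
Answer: -52214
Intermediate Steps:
R = -3473 (R = 3937 - 7410 = -3473)
(-24984 - 23757) + R = (-24984 - 23757) - 3473 = -48741 - 3473 = -52214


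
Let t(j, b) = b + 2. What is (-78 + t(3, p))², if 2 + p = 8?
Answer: 4900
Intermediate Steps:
p = 6 (p = -2 + 8 = 6)
t(j, b) = 2 + b
(-78 + t(3, p))² = (-78 + (2 + 6))² = (-78 + 8)² = (-70)² = 4900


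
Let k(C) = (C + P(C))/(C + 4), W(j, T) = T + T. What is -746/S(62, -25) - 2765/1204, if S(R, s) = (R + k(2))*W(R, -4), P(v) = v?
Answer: -26143/32336 ≈ -0.80848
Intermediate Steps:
W(j, T) = 2*T
k(C) = 2*C/(4 + C) (k(C) = (C + C)/(C + 4) = (2*C)/(4 + C) = 2*C/(4 + C))
S(R, s) = -16/3 - 8*R (S(R, s) = (R + 2*2/(4 + 2))*(2*(-4)) = (R + 2*2/6)*(-8) = (R + 2*2*(⅙))*(-8) = (R + ⅔)*(-8) = (⅔ + R)*(-8) = -16/3 - 8*R)
-746/S(62, -25) - 2765/1204 = -746/(-16/3 - 8*62) - 2765/1204 = -746/(-16/3 - 496) - 2765*1/1204 = -746/(-1504/3) - 395/172 = -746*(-3/1504) - 395/172 = 1119/752 - 395/172 = -26143/32336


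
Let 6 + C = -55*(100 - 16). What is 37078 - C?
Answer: 41704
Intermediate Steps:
C = -4626 (C = -6 - 55*(100 - 16) = -6 - 55*84 = -6 - 4620 = -4626)
37078 - C = 37078 - 1*(-4626) = 37078 + 4626 = 41704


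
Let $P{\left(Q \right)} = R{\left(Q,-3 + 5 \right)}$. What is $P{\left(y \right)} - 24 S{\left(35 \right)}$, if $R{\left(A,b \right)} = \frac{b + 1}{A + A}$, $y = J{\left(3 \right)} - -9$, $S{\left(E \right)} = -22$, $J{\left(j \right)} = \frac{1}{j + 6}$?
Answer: $\frac{86619}{164} \approx 528.17$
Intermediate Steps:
$J{\left(j \right)} = \frac{1}{6 + j}$
$y = \frac{82}{9}$ ($y = \frac{1}{6 + 3} - -9 = \frac{1}{9} + 9 = \frac{82}{9} \approx 9.1111$)
$R{\left(A,b \right)} = \frac{1 + b}{2 A}$
$P{\left(Q \right)} = \frac{3}{2 Q}$ ($P{\left(Q \right)} = \frac{1 + \left(-3 + 5\right)}{2 Q} = \frac{1 + 2}{2 Q} = \frac{1}{2} \frac{1}{Q} 3 = \frac{3}{2 Q}$)
$P{\left(y \right)} - 24 S{\left(35 \right)} = \frac{3}{2 \cdot \frac{82}{9}} - -528 = \frac{3}{2} \cdot \frac{9}{82} + 528 = \frac{27}{164} + 528 = \frac{86619}{164}$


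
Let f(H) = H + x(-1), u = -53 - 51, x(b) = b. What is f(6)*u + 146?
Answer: -374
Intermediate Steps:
u = -104
f(H) = -1 + H (f(H) = H - 1 = -1 + H)
f(6)*u + 146 = (-1 + 6)*(-104) + 146 = 5*(-104) + 146 = -520 + 146 = -374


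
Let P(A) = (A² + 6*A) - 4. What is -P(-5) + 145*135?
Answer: 19584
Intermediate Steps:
P(A) = -4 + A² + 6*A
-P(-5) + 145*135 = -(-4 + (-5)² + 6*(-5)) + 145*135 = -(-4 + 25 - 30) + 19575 = -1*(-9) + 19575 = 9 + 19575 = 19584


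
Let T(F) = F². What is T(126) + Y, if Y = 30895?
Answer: 46771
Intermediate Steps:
T(126) + Y = 126² + 30895 = 15876 + 30895 = 46771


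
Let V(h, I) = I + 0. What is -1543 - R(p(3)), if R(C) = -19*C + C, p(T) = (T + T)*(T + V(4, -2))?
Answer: -1435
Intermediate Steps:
V(h, I) = I
p(T) = 2*T*(-2 + T) (p(T) = (T + T)*(T - 2) = (2*T)*(-2 + T) = 2*T*(-2 + T))
R(C) = -18*C
-1543 - R(p(3)) = -1543 - (-18)*2*3*(-2 + 3) = -1543 - (-18)*2*3*1 = -1543 - (-18)*6 = -1543 - 1*(-108) = -1543 + 108 = -1435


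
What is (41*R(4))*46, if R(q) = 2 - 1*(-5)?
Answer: 13202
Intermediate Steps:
R(q) = 7 (R(q) = 2 + 5 = 7)
(41*R(4))*46 = (41*7)*46 = 287*46 = 13202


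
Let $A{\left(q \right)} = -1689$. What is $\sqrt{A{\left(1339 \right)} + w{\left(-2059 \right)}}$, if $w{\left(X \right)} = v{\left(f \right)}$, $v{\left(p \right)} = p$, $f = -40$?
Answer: $i \sqrt{1729} \approx 41.581 i$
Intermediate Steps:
$w{\left(X \right)} = -40$
$\sqrt{A{\left(1339 \right)} + w{\left(-2059 \right)}} = \sqrt{-1689 - 40} = \sqrt{-1729} = i \sqrt{1729}$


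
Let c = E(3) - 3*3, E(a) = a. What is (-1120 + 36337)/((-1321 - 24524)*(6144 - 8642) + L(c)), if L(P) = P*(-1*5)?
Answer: 11739/21520280 ≈ 0.00054548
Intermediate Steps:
c = -6 (c = 3 - 3*3 = 3 - 9 = -6)
L(P) = -5*P (L(P) = P*(-5) = -5*P)
(-1120 + 36337)/((-1321 - 24524)*(6144 - 8642) + L(c)) = (-1120 + 36337)/((-1321 - 24524)*(6144 - 8642) - 5*(-6)) = 35217/(-25845*(-2498) + 30) = 35217/(64560810 + 30) = 35217/64560840 = 35217*(1/64560840) = 11739/21520280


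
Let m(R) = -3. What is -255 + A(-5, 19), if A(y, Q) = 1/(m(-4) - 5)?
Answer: -2041/8 ≈ -255.13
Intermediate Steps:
A(y, Q) = -1/8 (A(y, Q) = 1/(-3 - 5) = 1/(-8) = -1/8)
-255 + A(-5, 19) = -255 - 1/8 = -2041/8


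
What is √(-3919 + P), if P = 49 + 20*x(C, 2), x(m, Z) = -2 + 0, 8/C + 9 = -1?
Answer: I*√3910 ≈ 62.53*I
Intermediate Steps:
C = -⅘ (C = 8/(-9 - 1) = 8/(-10) = 8*(-⅒) = -⅘ ≈ -0.80000)
x(m, Z) = -2
P = 9 (P = 49 + 20*(-2) = 49 - 40 = 9)
√(-3919 + P) = √(-3919 + 9) = √(-3910) = I*√3910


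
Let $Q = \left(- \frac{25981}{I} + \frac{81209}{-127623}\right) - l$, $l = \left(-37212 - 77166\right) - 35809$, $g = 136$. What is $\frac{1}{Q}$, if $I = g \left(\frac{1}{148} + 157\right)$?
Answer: $\frac{5306819586}{797005479297995} \approx 6.6584 \cdot 10^{-6}$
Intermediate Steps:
$I = \frac{790058}{37}$ ($I = 136 \left(\frac{1}{148} + 157\right) = 136 \cdot \frac{23237}{148} = \frac{790058}{37} \approx 21353.0$)
$l = -150187$ ($l = -114378 - 35809 = -150187$)
$Q = \frac{797005479297995}{5306819586}$ ($Q = \left(- \frac{25981}{\frac{790058}{37}} + \frac{81209}{-127623}\right) - -150187 = \left(\left(-25981\right) \frac{37}{790058} + 81209 \left(- \frac{1}{127623}\right)\right) + 150187 = \left(- \frac{961297}{790058} - \frac{81209}{127623}\right) + 150187 = - \frac{9833864587}{5306819586} + 150187 = \frac{797005479297995}{5306819586} \approx 1.5019 \cdot 10^{5}$)
$\frac{1}{Q} = \frac{1}{\frac{797005479297995}{5306819586}} = \frac{5306819586}{797005479297995}$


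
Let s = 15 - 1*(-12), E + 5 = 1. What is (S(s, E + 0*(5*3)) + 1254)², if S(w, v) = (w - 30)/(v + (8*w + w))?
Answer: 89821888209/57121 ≈ 1.5725e+6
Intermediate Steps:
E = -4 (E = -5 + 1 = -4)
s = 27 (s = 15 + 12 = 27)
S(w, v) = (-30 + w)/(v + 9*w)
(S(s, E + 0*(5*3)) + 1254)² = ((-30 + 27)/((-4 + 0*(5*3)) + 9*27) + 1254)² = (-3/((-4 + 0*15) + 243) + 1254)² = (-3/((-4 + 0) + 243) + 1254)² = (-3/(-4 + 243) + 1254)² = (-3/239 + 1254)² = (299703/239)² = 89821888209/57121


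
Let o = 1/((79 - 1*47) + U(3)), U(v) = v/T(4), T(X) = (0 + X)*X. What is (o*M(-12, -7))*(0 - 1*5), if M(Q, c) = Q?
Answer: 192/103 ≈ 1.8641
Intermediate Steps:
T(X) = X**2 (T(X) = X*X = X**2)
U(v) = v/16 (U(v) = v/(4**2) = v/16)
o = 16/515 (o = 1/((79 - 1*47) + (1/16)*3) = 1/((79 - 47) + 3/16) = 1/(32 + 3/16) = 1/(515/16) = 16/515 ≈ 0.031068)
(o*M(-12, -7))*(0 - 1*5) = ((16/515)*(-12))*(0 - 1*5) = -192*(0 - 5)/515 = -192/515*(-5) = 192/103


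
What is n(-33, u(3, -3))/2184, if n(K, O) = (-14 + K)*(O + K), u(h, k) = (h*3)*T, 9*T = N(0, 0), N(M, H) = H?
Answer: 517/728 ≈ 0.71017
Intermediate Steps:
T = 0 (T = (⅑)*0 = 0)
u(h, k) = 0 (u(h, k) = (h*3)*0 = (3*h)*0 = 0)
n(K, O) = (-14 + K)*(K + O)
n(-33, u(3, -3))/2184 = ((-33)² - 14*(-33) - 14*0 - 33*0)/2184 = (1089 + 462 + 0 + 0)*(1/2184) = 1551*(1/2184) = 517/728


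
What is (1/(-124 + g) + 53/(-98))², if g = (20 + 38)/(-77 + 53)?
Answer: 6654806929/22101579556 ≈ 0.30110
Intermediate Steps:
g = -29/12 (g = 58/(-24) = 58*(-1/24) = -29/12 ≈ -2.4167)
(1/(-124 + g) + 53/(-98))² = (1/(-124 - 29/12) + 53/(-98))² = (1/(-1517/12) + 53*(-1/98))² = (-12/1517 - 53/98)² = (-81577/148666)² = 6654806929/22101579556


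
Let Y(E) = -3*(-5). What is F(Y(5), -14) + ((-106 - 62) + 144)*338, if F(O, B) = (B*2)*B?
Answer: -7720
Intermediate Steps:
Y(E) = 15
F(O, B) = 2*B² (F(O, B) = (2*B)*B = 2*B²)
F(Y(5), -14) + ((-106 - 62) + 144)*338 = 2*(-14)² + ((-106 - 62) + 144)*338 = 2*196 + (-168 + 144)*338 = 392 - 24*338 = 392 - 8112 = -7720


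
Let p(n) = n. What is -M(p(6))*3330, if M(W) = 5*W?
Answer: -99900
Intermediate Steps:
-M(p(6))*3330 = -5*6*3330 = -1*30*3330 = -30*3330 = -99900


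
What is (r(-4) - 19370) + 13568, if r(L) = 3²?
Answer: -5793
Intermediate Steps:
r(L) = 9
(r(-4) - 19370) + 13568 = (9 - 19370) + 13568 = -19361 + 13568 = -5793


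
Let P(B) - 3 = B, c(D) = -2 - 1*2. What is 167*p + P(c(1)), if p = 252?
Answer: 42083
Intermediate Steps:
c(D) = -4 (c(D) = -2 - 2 = -4)
P(B) = 3 + B
167*p + P(c(1)) = 167*252 + (3 - 4) = 42084 - 1 = 42083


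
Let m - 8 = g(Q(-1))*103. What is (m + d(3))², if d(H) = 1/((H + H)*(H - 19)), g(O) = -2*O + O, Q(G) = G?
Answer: 113529025/9216 ≈ 12319.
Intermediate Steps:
g(O) = -O
d(H) = 1/(2*H*(-19 + H)) (d(H) = 1/((2*H)*(-19 + H)) = 1/(2*H*(-19 + H)))
m = 111 (m = 8 - 1*(-1)*103 = 8 + 1*103 = 8 + 103 = 111)
(m + d(3))² = (111 + (½)/(3*(-19 + 3)))² = (111 + (½)*(⅓)/(-16))² = (111 + (½)*(⅓)*(-1/16))² = (111 - 1/96)² = (10655/96)² = 113529025/9216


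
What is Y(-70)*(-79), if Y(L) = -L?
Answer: -5530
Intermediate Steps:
Y(-70)*(-79) = -1*(-70)*(-79) = 70*(-79) = -5530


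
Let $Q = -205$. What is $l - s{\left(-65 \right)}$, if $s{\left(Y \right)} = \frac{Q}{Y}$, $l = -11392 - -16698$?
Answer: $\frac{68937}{13} \approx 5302.8$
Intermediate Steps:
$l = 5306$ ($l = -11392 + 16698 = 5306$)
$s{\left(Y \right)} = - \frac{205}{Y}$
$l - s{\left(-65 \right)} = 5306 - - \frac{205}{-65} = 5306 - \left(-205\right) \left(- \frac{1}{65}\right) = 5306 - \frac{41}{13} = \frac{68937}{13}$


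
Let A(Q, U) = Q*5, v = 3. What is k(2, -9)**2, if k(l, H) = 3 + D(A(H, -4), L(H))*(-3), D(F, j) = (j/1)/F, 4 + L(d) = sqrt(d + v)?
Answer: (41 + I*sqrt(6))**2/225 ≈ 7.4444 + 0.8927*I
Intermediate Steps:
A(Q, U) = 5*Q
L(d) = -4 + sqrt(3 + d) (L(d) = -4 + sqrt(d + 3) = -4 + sqrt(3 + d))
D(F, j) = j/F (D(F, j) = (j*1)/F = j/F)
k(l, H) = 3 - 3*(-4 + sqrt(3 + H))/(5*H) (k(l, H) = 3 + ((-4 + sqrt(3 + H))/((5*H)))*(-3) = 3 + ((-4 + sqrt(3 + H))*(1/(5*H)))*(-3) = 3 + ((-4 + sqrt(3 + H))/(5*H))*(-3) = 3 - 3*(-4 + sqrt(3 + H))/(5*H))
k(2, -9)**2 = ((3/5)*(4 - sqrt(3 - 9) + 5*(-9))/(-9))**2 = ((3/5)*(-1/9)*(4 - sqrt(-6) - 45))**2 = ((3/5)*(-1/9)*(4 - I*sqrt(6) - 45))**2 = ((3/5)*(-1/9)*(-41 - I*sqrt(6)))**2 = (41/15 + I*sqrt(6)/15)**2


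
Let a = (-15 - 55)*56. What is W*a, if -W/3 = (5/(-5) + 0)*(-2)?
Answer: 23520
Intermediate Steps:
a = -3920 (a = -70*56 = -3920)
W = -6 (W = -3*(5/(-5) + 0)*(-2) = -3*(5*(-⅕) + 0)*(-2) = -3*(-1 + 0)*(-2) = -(-3)*(-2) = -3*2 = -6)
W*a = -6*(-3920) = 23520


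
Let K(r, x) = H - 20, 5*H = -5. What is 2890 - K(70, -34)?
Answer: 2911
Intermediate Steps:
H = -1 (H = (1/5)*(-5) = -1)
K(r, x) = -21 (K(r, x) = -1 - 20 = -21)
2890 - K(70, -34) = 2890 - 1*(-21) = 2890 + 21 = 2911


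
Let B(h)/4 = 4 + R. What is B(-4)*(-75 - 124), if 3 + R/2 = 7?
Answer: -9552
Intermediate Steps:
R = 8 (R = -6 + 2*7 = -6 + 14 = 8)
B(h) = 48 (B(h) = 4*(4 + 8) = 4*12 = 48)
B(-4)*(-75 - 124) = 48*(-75 - 124) = 48*(-199) = -9552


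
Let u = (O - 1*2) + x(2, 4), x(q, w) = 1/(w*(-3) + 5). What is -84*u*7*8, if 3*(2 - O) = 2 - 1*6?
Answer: -5600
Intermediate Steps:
O = 10/3 (O = 2 - (2 - 1*6)/3 = 2 - (2 - 6)/3 = 2 - ⅓*(-4) = 2 + 4/3 = 10/3 ≈ 3.3333)
x(q, w) = 1/(5 - 3*w) (x(q, w) = 1/(-3*w + 5) = 1/(5 - 3*w))
u = 25/21 (u = (10/3 - 1*2) - 1/(-5 + 3*4) = (10/3 - 2) - 1/(-5 + 12) = 4/3 - 1/7 = 4/3 - 1*⅐ = 4/3 - ⅐ = 25/21 ≈ 1.1905)
-84*u*7*8 = -84*(25/21)*7*8 = -700*8 = -84*200/3 = -5600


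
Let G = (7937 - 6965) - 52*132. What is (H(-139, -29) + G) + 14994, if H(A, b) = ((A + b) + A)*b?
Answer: 18005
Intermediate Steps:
G = -5892 (G = 972 - 6864 = -5892)
H(A, b) = b*(b + 2*A) (H(A, b) = (b + 2*A)*b = b*(b + 2*A))
(H(-139, -29) + G) + 14994 = (-29*(-29 + 2*(-139)) - 5892) + 14994 = (-29*(-29 - 278) - 5892) + 14994 = (-29*(-307) - 5892) + 14994 = (8903 - 5892) + 14994 = 3011 + 14994 = 18005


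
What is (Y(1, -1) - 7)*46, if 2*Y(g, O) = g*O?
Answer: -345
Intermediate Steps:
Y(g, O) = O*g/2 (Y(g, O) = (g*O)/2 = (O*g)/2 = O*g/2)
(Y(1, -1) - 7)*46 = ((½)*(-1)*1 - 7)*46 = (-½ - 7)*46 = -15/2*46 = -345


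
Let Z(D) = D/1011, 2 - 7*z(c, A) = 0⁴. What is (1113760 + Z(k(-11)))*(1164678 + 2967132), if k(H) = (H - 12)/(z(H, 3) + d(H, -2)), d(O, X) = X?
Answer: 3101643368531145/674 ≈ 4.6018e+12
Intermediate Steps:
z(c, A) = 2/7 (z(c, A) = 2/7 - ⅐*0⁴ = 2/7 - ⅐*0 = 2/7 + 0 = 2/7)
k(H) = 7 - 7*H/12 (k(H) = (H - 12)/(2/7 - 2) = (-12 + H)/(-12/7) = (-12 + H)*(-7/12) = 7 - 7*H/12)
Z(D) = D/1011 (Z(D) = D*(1/1011) = D/1011)
(1113760 + Z(k(-11)))*(1164678 + 2967132) = (1113760 + (7 - 7/12*(-11))/1011)*(1164678 + 2967132) = (1113760 + (7 + 77/12)/1011)*4131810 = (1113760 + (1/1011)*(161/12))*4131810 = (1113760 + 161/12132)*4131810 = (13512136481/12132)*4131810 = 3101643368531145/674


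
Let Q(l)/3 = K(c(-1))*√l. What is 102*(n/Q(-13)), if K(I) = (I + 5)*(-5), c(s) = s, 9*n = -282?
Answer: -799*I*√13/195 ≈ -14.774*I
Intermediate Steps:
n = -94/3 (n = (⅑)*(-282) = -94/3 ≈ -31.333)
K(I) = -25 - 5*I (K(I) = (5 + I)*(-5) = -25 - 5*I)
Q(l) = -60*√l (Q(l) = 3*((-25 - 5*(-1))*√l) = 3*((-25 + 5)*√l) = 3*(-20*√l) = -60*√l)
102*(n/Q(-13)) = 102*(-94*I*√13/780/3) = 102*(-47*I*√13/1170) = -799*I*√13/195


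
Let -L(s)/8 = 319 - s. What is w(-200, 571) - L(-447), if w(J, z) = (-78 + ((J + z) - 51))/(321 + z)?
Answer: 2733209/446 ≈ 6128.3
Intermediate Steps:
L(s) = -2552 + 8*s (L(s) = -8*(319 - s) = -2552 + 8*s)
w(J, z) = (-129 + J + z)/(321 + z) (w(J, z) = (-78 + (-51 + J + z))/(321 + z) = (-129 + J + z)/(321 + z))
w(-200, 571) - L(-447) = (-129 - 200 + 571)/(321 + 571) - (-2552 + 8*(-447)) = 242/892 - (-2552 - 3576) = (1/892)*242 - 1*(-6128) = 121/446 + 6128 = 2733209/446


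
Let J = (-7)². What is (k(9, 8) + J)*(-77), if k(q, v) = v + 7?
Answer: -4928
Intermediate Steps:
J = 49
k(q, v) = 7 + v
(k(9, 8) + J)*(-77) = ((7 + 8) + 49)*(-77) = (15 + 49)*(-77) = 64*(-77) = -4928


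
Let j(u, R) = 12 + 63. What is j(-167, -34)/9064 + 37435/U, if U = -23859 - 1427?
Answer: -168707195/114596152 ≈ -1.4722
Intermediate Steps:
U = -25286
j(u, R) = 75
j(-167, -34)/9064 + 37435/U = 75/9064 + 37435/(-25286) = 75*(1/9064) + 37435*(-1/25286) = 75/9064 - 37435/25286 = -168707195/114596152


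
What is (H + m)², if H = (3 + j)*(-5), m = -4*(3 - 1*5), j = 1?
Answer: 144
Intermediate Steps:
m = 8 (m = -4*(3 - 5) = -4*(-2) = 8)
H = -20 (H = (3 + 1)*(-5) = 4*(-5) = -20)
(H + m)² = (-20 + 8)² = (-12)² = 144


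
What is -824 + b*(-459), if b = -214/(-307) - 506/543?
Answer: -39798788/55567 ≈ -716.23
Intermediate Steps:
b = -39140/166701 (b = -214*(-1/307) - 506*1/543 = 214/307 - 506/543 = -39140/166701 ≈ -0.23479)
-824 + b*(-459) = -824 - 39140/166701*(-459) = -824 + 5988420/55567 = -39798788/55567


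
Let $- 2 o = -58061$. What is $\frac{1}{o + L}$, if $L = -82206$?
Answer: $- \frac{2}{106351} \approx -1.8806 \cdot 10^{-5}$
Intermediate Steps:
$o = \frac{58061}{2}$ ($o = \left(- \frac{1}{2}\right) \left(-58061\right) = \frac{58061}{2} \approx 29031.0$)
$\frac{1}{o + L} = \frac{1}{\frac{58061}{2} - 82206} = \frac{1}{- \frac{106351}{2}} = - \frac{2}{106351}$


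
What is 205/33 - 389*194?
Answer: -2490173/33 ≈ -75460.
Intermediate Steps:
205/33 - 389*194 = 205*(1/33) - 75466 = 205/33 - 75466 = -2490173/33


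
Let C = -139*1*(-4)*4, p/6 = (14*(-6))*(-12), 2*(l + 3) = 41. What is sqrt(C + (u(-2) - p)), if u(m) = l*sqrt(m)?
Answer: sqrt(-15296 + 70*I*sqrt(2))/2 ≈ 0.20011 + 61.839*I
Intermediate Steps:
l = 35/2 (l = -3 + (1/2)*41 = -3 + 41/2 = 35/2 ≈ 17.500)
u(m) = 35*sqrt(m)/2
p = 6048 (p = 6*((14*(-6))*(-12)) = 6*(-84*(-12)) = 6*1008 = 6048)
C = 2224 (C = -(-556)*4 = -139*(-16) = 2224)
sqrt(C + (u(-2) - p)) = sqrt(2224 + (35*sqrt(-2)/2 - 1*6048)) = sqrt(2224 + (35*(I*sqrt(2))/2 - 6048)) = sqrt(2224 + (35*I*sqrt(2)/2 - 6048)) = sqrt(2224 + (-6048 + 35*I*sqrt(2)/2)) = sqrt(-3824 + 35*I*sqrt(2)/2)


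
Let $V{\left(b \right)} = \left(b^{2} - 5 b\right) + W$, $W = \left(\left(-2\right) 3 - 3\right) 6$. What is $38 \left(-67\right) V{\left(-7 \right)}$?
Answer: $-76380$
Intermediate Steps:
$W = -54$ ($W = \left(-6 - 3\right) 6 = \left(-9\right) 6 = -54$)
$V{\left(b \right)} = -54 + b^{2} - 5 b$ ($V{\left(b \right)} = \left(b^{2} - 5 b\right) - 54 = -54 + b^{2} - 5 b$)
$38 \left(-67\right) V{\left(-7 \right)} = 38 \left(-67\right) \left(-54 + \left(-7\right)^{2} - -35\right) = - 2546 \left(-54 + 49 + 35\right) = \left(-2546\right) 30 = -76380$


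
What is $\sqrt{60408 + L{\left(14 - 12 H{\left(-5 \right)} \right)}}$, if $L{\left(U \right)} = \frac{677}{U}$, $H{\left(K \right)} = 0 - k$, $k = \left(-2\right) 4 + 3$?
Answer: $\frac{\sqrt{127792186}}{46} \approx 245.75$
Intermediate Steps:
$k = -5$ ($k = -8 + 3 = -5$)
$H{\left(K \right)} = 5$ ($H{\left(K \right)} = 0 - -5 = 0 + 5 = 5$)
$\sqrt{60408 + L{\left(14 - 12 H{\left(-5 \right)} \right)}} = \sqrt{60408 + \frac{677}{14 - 60}} = \sqrt{60408 + \frac{677}{-46}} = \sqrt{60408 + 677 \left(- \frac{1}{46}\right)} = \sqrt{60408 - \frac{677}{46}} = \sqrt{\frac{2778091}{46}} = \frac{\sqrt{127792186}}{46}$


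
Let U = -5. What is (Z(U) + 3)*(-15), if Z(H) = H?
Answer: 30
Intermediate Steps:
(Z(U) + 3)*(-15) = (-5 + 3)*(-15) = -2*(-15) = 30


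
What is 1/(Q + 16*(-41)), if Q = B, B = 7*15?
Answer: -1/551 ≈ -0.0018149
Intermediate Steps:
B = 105
Q = 105
1/(Q + 16*(-41)) = 1/(105 + 16*(-41)) = 1/(105 - 656) = 1/(-551) = -1/551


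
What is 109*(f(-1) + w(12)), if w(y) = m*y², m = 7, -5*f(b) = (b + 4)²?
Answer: 548379/5 ≈ 1.0968e+5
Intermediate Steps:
f(b) = -(4 + b)²/5 (f(b) = -(b + 4)²/5 = -(4 + b)²/5)
w(y) = 7*y²
109*(f(-1) + w(12)) = 109*(-(4 - 1)²/5 + 7*12²) = 109*(-⅕*3² + 7*144) = 109*(-⅕*9 + 1008) = 109*(-9/5 + 1008) = 109*(5031/5) = 548379/5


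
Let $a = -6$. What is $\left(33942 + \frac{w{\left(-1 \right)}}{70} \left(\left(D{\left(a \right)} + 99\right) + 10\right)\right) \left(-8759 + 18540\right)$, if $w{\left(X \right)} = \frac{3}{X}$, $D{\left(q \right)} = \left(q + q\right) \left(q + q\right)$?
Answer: $\frac{23231645361}{70} \approx 3.3188 \cdot 10^{8}$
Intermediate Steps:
$D{\left(q \right)} = 4 q^{2}$ ($D{\left(q \right)} = 2 q 2 q = 4 q^{2}$)
$\left(33942 + \frac{w{\left(-1 \right)}}{70} \left(\left(D{\left(a \right)} + 99\right) + 10\right)\right) \left(-8759 + 18540\right) = \left(33942 + \frac{3 \frac{1}{-1}}{70} \left(\left(4 \left(-6\right)^{2} + 99\right) + 10\right)\right) \left(-8759 + 18540\right) = \left(33942 + 3 \left(-1\right) \frac{1}{70} \left(\left(4 \cdot 36 + 99\right) + 10\right)\right) 9781 = \left(33942 + \left(-3\right) \frac{1}{70} \left(\left(144 + 99\right) + 10\right)\right) 9781 = \left(33942 - \frac{3 \left(243 + 10\right)}{70}\right) 9781 = \left(33942 - \frac{759}{70}\right) 9781 = \frac{2375181}{70} \cdot 9781 = \frac{23231645361}{70}$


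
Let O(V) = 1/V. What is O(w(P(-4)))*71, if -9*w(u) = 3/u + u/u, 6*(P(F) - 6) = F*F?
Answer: -16614/35 ≈ -474.69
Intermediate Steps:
P(F) = 6 + F**2/6 (P(F) = 6 + (F*F)/6 = 6 + F**2/6)
w(u) = -1/9 - 1/(3*u) (w(u) = -(3/u + u/u)/9 = -(3/u + 1)/9 = -(1 + 3/u)/9 = -1/9 - 1/(3*u))
O(V) = 1/V
O(w(P(-4)))*71 = 71/((-3 - (6 + (1/6)*(-4)**2))/(9*(6 + (1/6)*(-4)**2))) = 71/((-3 - (6 + (1/6)*16))/(9*(6 + (1/6)*16))) = 71/((-3 - (6 + 8/3))/(9*(6 + 8/3))) = 71/((-3 - 1*26/3)/(9*(26/3))) = 71/((1/9)*(3/26)*(-3 - 26/3)) = 71/((1/9)*(3/26)*(-35/3)) = 71/(-35/234) = -234/35*71 = -16614/35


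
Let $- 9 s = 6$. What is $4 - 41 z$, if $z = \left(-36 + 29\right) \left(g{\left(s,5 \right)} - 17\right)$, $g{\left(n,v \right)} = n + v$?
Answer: $- \frac{10894}{3} \approx -3631.3$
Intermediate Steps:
$s = - \frac{2}{3}$ ($s = \left(- \frac{1}{9}\right) 6 = - \frac{2}{3} \approx -0.66667$)
$z = \frac{266}{3}$ ($z = \left(-36 + 29\right) \left(\left(- \frac{2}{3} + 5\right) - 17\right) = - 7 \left(\frac{13}{3} - 17\right) = \left(-7\right) \left(- \frac{38}{3}\right) = \frac{266}{3} \approx 88.667$)
$4 - 41 z = 4 - \frac{10906}{3} = - \frac{10894}{3}$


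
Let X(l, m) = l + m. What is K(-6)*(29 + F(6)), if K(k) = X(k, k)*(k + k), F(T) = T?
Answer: 5040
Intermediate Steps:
K(k) = 4*k**2 (K(k) = (k + k)*(k + k) = (2*k)*(2*k) = 4*k**2)
K(-6)*(29 + F(6)) = (4*(-6)**2)*(29 + 6) = (4*36)*35 = 144*35 = 5040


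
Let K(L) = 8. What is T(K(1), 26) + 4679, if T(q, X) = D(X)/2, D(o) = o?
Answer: 4692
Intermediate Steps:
T(q, X) = X/2
T(K(1), 26) + 4679 = (½)*26 + 4679 = 13 + 4679 = 4692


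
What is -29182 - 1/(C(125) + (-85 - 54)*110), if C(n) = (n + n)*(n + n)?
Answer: -1377682221/47210 ≈ -29182.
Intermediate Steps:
C(n) = 4*n² (C(n) = (2*n)*(2*n) = 4*n²)
-29182 - 1/(C(125) + (-85 - 54)*110) = -29182 - 1/(4*125² + (-85 - 54)*110) = -29182 - 1/(4*15625 - 139*110) = -29182 - 1/(62500 - 15290) = -29182 - 1/47210 = -1377682221/47210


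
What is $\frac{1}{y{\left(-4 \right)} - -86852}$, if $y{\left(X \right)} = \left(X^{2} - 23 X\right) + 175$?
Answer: $\frac{1}{87135} \approx 1.1476 \cdot 10^{-5}$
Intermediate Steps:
$y{\left(X \right)} = 175 + X^{2} - 23 X$
$\frac{1}{y{\left(-4 \right)} - -86852} = \frac{1}{\left(175 + \left(-4\right)^{2} - -92\right) - -86852} = \frac{1}{\left(175 + 16 + 92\right) + 86852} = \frac{1}{283 + 86852} = \frac{1}{87135}$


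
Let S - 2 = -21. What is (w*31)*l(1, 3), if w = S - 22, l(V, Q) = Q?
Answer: -3813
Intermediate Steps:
S = -19 (S = 2 - 21 = -19)
w = -41 (w = -19 - 22 = -41)
(w*31)*l(1, 3) = -41*31*3 = -1271*3 = -3813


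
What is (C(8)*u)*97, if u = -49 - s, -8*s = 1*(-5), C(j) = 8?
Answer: -38509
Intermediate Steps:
s = 5/8 (s = -(-5)/8 = -1/8*(-5) = 5/8 ≈ 0.62500)
u = -397/8 (u = -49 - 1*5/8 = -49 - 5/8 = -397/8 ≈ -49.625)
(C(8)*u)*97 = (8*(-397/8))*97 = -397*97 = -38509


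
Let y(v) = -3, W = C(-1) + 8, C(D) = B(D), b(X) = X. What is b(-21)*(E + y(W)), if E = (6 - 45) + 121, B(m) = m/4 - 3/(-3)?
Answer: -1659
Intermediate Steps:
B(m) = 1 + m/4 (B(m) = m*(¼) - 3*(-⅓) = m/4 + 1 = 1 + m/4)
C(D) = 1 + D/4
E = 82 (E = -39 + 121 = 82)
W = 35/4 (W = (1 + (¼)*(-1)) + 8 = (1 - ¼) + 8 = ¾ + 8 = 35/4 ≈ 8.7500)
b(-21)*(E + y(W)) = -21*(82 - 3) = -21*79 = -1659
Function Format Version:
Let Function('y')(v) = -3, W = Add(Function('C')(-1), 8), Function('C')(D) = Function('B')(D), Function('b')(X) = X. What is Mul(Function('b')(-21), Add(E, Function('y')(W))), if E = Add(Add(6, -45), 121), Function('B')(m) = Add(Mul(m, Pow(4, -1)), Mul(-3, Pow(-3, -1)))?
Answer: -1659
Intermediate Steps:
Function('B')(m) = Add(1, Mul(Rational(1, 4), m)) (Function('B')(m) = Add(Mul(m, Rational(1, 4)), Mul(-3, Rational(-1, 3))) = Add(Mul(Rational(1, 4), m), 1) = Add(1, Mul(Rational(1, 4), m)))
Function('C')(D) = Add(1, Mul(Rational(1, 4), D))
E = 82 (E = Add(-39, 121) = 82)
W = Rational(35, 4) (W = Add(Add(1, Mul(Rational(1, 4), -1)), 8) = Add(Add(1, Rational(-1, 4)), 8) = Add(Rational(3, 4), 8) = Rational(35, 4) ≈ 8.7500)
Mul(Function('b')(-21), Add(E, Function('y')(W))) = Mul(-21, Add(82, -3)) = Mul(-21, 79) = -1659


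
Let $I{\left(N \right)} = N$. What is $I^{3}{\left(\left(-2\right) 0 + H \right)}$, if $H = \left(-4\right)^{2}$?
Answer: $4096$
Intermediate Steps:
$H = 16$
$I^{3}{\left(\left(-2\right) 0 + H \right)} = \left(\left(-2\right) 0 + 16\right)^{3} = \left(0 + 16\right)^{3} = 16^{3} = 4096$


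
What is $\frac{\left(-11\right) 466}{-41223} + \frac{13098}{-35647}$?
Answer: $- \frac{357212332}{1469476281} \approx -0.24309$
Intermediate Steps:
$\frac{\left(-11\right) 466}{-41223} + \frac{13098}{-35647} = \left(-5126\right) \left(- \frac{1}{41223}\right) + 13098 \left(- \frac{1}{35647}\right) = \frac{5126}{41223} - \frac{13098}{35647} = - \frac{357212332}{1469476281}$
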